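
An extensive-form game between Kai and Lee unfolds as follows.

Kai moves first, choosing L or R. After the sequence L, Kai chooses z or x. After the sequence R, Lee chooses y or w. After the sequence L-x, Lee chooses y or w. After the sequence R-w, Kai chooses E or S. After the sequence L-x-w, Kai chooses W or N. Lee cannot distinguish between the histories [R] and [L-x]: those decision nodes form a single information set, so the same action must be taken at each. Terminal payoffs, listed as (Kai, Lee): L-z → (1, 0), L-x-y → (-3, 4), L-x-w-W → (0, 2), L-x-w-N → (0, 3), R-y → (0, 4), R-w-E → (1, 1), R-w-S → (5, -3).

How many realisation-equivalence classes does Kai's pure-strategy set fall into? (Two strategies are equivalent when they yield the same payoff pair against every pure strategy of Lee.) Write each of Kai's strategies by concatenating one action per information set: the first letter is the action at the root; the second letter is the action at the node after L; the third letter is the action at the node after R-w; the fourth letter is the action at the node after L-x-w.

5

Kai has 16 pure strategies: LzEW, LzEN, LzSW, LzSN, LxEW, LxEN, LxSW, LxSN, RzEW, RzEN, RzSW, RzSN, RxEW, RxEN, RxSW, RxSN. Columns: y, w.
{LzEW, LzEN, LzSW, LzSN} → row (1,0) (1,0)
{LxEW, LxSW} → row (-3,4) (0,2)
{LxEN, LxSN} → row (-3,4) (0,3)
{RzEW, RzEN, RxEW, RxEN} → row (0,4) (1,1)
{RzSW, RzSN, RxSW, RxSN} → row (0,4) (5,-3)
That's 5 distinct rows out of 16 strategies.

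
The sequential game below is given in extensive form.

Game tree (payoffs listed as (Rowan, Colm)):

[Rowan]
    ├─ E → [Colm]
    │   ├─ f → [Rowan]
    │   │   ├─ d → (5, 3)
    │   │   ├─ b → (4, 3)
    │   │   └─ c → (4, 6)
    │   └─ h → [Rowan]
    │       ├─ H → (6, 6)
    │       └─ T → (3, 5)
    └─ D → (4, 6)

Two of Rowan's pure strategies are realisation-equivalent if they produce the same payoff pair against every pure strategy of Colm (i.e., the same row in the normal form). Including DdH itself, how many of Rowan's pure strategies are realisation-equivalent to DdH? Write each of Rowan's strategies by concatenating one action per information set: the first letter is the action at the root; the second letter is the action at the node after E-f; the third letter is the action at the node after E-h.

6

Row for DdH (columns f, h): (4,6) (4,6).
Under DdH, Rowan's choice at the node after E-f and at the node after E-h can never be reached regardless of what Colm does, so varying those choices leaves every outcome unchanged.
Holding the reachable choices fixed and varying the unreachable ones freely already gives 3 × 2 = 6 equivalent strategies.
No other strategy reproduces this row, so those 6 are the full class: DdH, DdT, DbH, DbT, DcH, DcT.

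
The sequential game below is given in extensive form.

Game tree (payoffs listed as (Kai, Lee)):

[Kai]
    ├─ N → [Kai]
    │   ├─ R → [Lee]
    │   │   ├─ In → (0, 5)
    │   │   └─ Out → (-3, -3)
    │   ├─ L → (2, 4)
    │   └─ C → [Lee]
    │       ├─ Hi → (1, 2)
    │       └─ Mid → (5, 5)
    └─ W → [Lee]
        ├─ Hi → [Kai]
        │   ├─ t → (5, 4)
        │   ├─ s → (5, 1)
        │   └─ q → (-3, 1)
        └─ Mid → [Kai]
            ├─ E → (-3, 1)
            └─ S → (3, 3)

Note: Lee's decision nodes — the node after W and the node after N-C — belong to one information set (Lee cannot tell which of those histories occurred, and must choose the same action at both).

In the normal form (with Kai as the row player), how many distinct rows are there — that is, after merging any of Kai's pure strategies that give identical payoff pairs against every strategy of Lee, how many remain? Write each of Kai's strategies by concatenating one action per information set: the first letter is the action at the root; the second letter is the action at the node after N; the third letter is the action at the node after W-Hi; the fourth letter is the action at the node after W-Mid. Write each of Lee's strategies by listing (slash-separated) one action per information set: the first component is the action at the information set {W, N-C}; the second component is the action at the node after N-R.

9

Kai has 36 pure strategies: NRtE, NRtS, NRsE, NRsS, NRqE, NRqS, NLtE, NLtS, NLsE, NLsS, NLqE, NLqS, NCtE, NCtS, NCsE, NCsS, NCqE, NCqS, WRtE, WRtS, WRsE, WRsS, WRqE, WRqS, WLtE, WLtS, WLsE, WLsS, WLqE, WLqS, WCtE, WCtS, WCsE, WCsS, WCqE, WCqS. Columns: Hi/In, Hi/Out, Mid/In, Mid/Out.
{NRtE, NRtS, NRsE, NRsS, NRqE, NRqS} → row (0,5) (-3,-3) (0,5) (-3,-3)
{NLtE, NLtS, NLsE, NLsS, NLqE, NLqS} → row (2,4) (2,4) (2,4) (2,4)
{NCtE, NCtS, NCsE, NCsS, NCqE, NCqS} → row (1,2) (1,2) (5,5) (5,5)
{WRtE, WLtE, WCtE} → row (5,4) (5,4) (-3,1) (-3,1)
{WRtS, WLtS, WCtS} → row (5,4) (5,4) (3,3) (3,3)
{WRsE, WLsE, WCsE} → row (5,1) (5,1) (-3,1) (-3,1)
{WRsS, WLsS, WCsS} → row (5,1) (5,1) (3,3) (3,3)
{WRqE, WLqE, WCqE} → row (-3,1) (-3,1) (-3,1) (-3,1)
{WRqS, WLqS, WCqS} → row (-3,1) (-3,1) (3,3) (3,3)
That's 9 distinct rows out of 36 strategies.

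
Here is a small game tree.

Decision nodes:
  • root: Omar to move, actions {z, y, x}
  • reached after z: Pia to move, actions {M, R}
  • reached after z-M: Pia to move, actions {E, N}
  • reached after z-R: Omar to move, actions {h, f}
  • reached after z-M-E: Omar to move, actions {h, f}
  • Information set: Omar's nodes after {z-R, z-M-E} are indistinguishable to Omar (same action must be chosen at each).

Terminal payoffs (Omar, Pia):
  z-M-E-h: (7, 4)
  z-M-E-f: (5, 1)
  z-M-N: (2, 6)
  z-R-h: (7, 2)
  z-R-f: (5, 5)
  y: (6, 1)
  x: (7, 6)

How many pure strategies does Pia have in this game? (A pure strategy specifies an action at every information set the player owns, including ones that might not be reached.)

Pia owns the node after z with actions {M, R} — two choices.
Pia owns the node after z-M with actions {E, N} — two choices.
A pure strategy fixes one action at each information set independently, so the count is the product 2 × 2 = 4.

4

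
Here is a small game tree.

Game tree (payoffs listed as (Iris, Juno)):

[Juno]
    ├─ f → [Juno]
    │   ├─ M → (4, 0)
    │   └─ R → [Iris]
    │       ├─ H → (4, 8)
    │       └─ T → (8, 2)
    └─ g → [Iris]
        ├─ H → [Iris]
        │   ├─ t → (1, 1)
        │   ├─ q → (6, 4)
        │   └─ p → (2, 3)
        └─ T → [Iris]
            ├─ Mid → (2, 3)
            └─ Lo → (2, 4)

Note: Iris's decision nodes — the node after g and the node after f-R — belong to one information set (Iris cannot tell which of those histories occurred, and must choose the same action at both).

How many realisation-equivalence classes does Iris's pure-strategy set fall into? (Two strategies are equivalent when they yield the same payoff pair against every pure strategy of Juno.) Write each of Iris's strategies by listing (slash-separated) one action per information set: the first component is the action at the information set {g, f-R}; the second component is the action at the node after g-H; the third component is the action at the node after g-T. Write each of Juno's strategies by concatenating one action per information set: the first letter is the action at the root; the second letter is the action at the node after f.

5

Iris has 12 pure strategies: H/t/Mid, H/t/Lo, H/q/Mid, H/q/Lo, H/p/Mid, H/p/Lo, T/t/Mid, T/t/Lo, T/q/Mid, T/q/Lo, T/p/Mid, T/p/Lo. Columns: fM, fR, gM, gR.
{H/t/Mid, H/t/Lo} → row (4,0) (4,8) (1,1) (1,1)
{H/q/Mid, H/q/Lo} → row (4,0) (4,8) (6,4) (6,4)
{H/p/Mid, H/p/Lo} → row (4,0) (4,8) (2,3) (2,3)
{T/t/Mid, T/q/Mid, T/p/Mid} → row (4,0) (8,2) (2,3) (2,3)
{T/t/Lo, T/q/Lo, T/p/Lo} → row (4,0) (8,2) (2,4) (2,4)
That's 5 distinct rows out of 12 strategies.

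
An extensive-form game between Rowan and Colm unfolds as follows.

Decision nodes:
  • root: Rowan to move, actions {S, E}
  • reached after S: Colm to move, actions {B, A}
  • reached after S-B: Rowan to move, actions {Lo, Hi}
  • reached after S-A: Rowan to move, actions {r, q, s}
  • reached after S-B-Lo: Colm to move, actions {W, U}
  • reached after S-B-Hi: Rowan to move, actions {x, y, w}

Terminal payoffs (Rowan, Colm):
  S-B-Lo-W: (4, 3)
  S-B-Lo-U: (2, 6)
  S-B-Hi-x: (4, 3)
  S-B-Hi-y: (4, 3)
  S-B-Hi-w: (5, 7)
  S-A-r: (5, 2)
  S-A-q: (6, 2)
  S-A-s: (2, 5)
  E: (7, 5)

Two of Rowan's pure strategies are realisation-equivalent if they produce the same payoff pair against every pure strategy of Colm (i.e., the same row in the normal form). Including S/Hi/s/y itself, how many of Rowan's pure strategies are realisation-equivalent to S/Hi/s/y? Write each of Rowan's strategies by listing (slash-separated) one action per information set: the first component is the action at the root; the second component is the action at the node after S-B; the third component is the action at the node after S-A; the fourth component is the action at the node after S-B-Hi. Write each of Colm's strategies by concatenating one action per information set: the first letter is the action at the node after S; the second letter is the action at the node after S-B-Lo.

2

Row for S/Hi/s/y (columns BW, BU, AW, AU): (4,3) (4,3) (2,5) (2,5).
Every one of Rowan's information sets is on the play path for some reply by Colm when Rowan follows S/Hi/s/y.
Even so, S/Hi/s/x happens to produce the same payoff in every column — so 2 strategies share this row.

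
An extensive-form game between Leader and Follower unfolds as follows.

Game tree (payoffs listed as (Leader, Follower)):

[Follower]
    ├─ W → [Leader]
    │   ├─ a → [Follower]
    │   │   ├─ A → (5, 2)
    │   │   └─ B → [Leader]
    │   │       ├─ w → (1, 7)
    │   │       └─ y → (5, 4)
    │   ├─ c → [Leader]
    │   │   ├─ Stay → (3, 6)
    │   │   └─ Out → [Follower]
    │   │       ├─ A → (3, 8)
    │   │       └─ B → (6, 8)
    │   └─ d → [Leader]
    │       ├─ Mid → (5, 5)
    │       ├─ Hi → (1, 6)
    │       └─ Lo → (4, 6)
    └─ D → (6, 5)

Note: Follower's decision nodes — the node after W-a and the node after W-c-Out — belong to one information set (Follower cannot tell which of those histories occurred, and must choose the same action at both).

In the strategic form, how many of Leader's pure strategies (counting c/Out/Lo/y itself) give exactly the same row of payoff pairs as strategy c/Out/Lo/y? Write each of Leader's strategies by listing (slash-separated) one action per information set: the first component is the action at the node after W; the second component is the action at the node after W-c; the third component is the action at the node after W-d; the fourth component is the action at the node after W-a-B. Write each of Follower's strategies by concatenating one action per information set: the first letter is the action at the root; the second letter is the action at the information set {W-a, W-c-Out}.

6

Row for c/Out/Lo/y (columns WA, WB, DA, DB): (3,8) (6,8) (6,5) (6,5).
Under c/Out/Lo/y, Leader's choice at the node after W-d and at the node after W-a-B can never be reached regardless of what Follower does, so varying those choices leaves every outcome unchanged.
Holding the reachable choices fixed and varying the unreachable ones freely already gives 3 × 2 = 6 equivalent strategies.
No other strategy reproduces this row, so those 6 are the full class: c/Out/Mid/w, c/Out/Mid/y, c/Out/Hi/w, c/Out/Hi/y, c/Out/Lo/w, c/Out/Lo/y.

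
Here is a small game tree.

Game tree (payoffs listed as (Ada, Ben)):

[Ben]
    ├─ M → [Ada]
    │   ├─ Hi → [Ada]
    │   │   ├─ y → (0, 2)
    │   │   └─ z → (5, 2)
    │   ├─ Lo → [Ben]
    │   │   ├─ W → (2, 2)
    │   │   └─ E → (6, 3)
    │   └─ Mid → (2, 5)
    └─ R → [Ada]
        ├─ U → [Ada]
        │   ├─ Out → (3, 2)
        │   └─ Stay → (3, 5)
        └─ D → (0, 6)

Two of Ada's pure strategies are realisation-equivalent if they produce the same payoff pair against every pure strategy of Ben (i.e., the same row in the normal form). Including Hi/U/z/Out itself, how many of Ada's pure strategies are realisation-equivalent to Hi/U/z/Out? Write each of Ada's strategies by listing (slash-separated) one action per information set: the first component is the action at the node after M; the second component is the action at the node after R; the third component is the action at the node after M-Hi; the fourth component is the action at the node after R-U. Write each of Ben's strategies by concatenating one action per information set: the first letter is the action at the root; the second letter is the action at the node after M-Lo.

1

Row for Hi/U/z/Out (columns MW, ME, RW, RE): (5,2) (5,2) (3,2) (3,2).
Every one of Ada's information sets is on the play path for some reply by Ben when Ada follows Hi/U/z/Out.
Changing the action at any of them therefore changes at least one column, so only Hi/U/z/Out itself gives this row.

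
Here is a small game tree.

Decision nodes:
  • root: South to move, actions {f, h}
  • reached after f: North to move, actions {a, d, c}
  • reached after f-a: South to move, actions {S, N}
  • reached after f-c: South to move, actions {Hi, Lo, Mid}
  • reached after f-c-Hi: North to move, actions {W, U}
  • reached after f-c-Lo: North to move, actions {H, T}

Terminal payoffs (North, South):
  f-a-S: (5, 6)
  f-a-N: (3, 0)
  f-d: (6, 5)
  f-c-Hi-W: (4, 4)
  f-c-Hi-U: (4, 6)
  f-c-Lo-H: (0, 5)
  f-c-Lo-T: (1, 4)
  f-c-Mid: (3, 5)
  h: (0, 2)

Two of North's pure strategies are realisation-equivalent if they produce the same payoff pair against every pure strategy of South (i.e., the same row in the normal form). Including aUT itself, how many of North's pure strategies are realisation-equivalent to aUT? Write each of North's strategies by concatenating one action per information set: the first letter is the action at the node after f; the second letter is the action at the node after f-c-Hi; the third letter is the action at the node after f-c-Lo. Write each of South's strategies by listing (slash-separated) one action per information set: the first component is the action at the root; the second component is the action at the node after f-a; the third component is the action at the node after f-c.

Row for aUT (columns f/S/Hi, f/S/Lo, f/S/Mid, f/N/Hi, f/N/Lo, f/N/Mid, h/S/Hi, h/S/Lo, h/S/Mid, h/N/Hi, h/N/Lo, h/N/Mid): (5,6) (5,6) (5,6) (3,0) (3,0) (3,0) (0,2) (0,2) (0,2) (0,2) (0,2) (0,2).
Under aUT, North's choice at the node after f-c-Hi and at the node after f-c-Lo can never be reached regardless of what South does, so varying those choices leaves every outcome unchanged.
Holding the reachable choices fixed and varying the unreachable ones freely already gives 2 × 2 = 4 equivalent strategies.
No other strategy reproduces this row, so those 4 are the full class: aWH, aWT, aUH, aUT.

4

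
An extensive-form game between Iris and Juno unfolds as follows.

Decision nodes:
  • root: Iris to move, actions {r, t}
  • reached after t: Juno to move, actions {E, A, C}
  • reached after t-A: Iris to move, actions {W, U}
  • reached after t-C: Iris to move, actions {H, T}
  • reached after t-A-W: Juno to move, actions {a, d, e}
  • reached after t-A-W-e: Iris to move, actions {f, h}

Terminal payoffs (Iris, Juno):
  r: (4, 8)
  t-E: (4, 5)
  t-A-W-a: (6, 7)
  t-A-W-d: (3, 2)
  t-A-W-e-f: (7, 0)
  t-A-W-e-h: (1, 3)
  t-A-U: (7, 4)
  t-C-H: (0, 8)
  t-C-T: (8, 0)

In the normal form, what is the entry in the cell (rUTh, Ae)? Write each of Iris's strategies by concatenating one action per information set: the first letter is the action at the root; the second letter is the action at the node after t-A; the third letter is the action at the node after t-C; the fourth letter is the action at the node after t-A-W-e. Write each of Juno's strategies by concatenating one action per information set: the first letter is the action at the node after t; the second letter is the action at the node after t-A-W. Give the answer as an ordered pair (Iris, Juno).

Trace the play path from the root:
  Iris plays r
→ terminal payoff (4, 8).
(Iris's choice at the node after t-A is never reached on this path, so it doesn't affect the outcome.)

(4, 8)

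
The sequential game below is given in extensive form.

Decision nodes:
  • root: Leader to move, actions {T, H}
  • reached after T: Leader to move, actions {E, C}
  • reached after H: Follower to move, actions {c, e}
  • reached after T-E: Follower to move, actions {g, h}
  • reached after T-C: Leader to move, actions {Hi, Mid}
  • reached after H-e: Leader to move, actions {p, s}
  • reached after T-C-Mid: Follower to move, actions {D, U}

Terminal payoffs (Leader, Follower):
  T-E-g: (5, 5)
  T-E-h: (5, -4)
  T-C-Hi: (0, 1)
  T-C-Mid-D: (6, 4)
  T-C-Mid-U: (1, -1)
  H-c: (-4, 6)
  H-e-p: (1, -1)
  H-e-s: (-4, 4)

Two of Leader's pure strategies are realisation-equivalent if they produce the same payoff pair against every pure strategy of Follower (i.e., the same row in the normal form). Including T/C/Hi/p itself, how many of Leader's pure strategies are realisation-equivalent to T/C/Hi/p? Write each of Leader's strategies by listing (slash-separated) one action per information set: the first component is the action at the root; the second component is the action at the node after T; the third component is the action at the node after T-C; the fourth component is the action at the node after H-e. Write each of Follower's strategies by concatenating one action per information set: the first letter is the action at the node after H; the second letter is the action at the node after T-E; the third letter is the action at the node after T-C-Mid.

2

Row for T/C/Hi/p (columns cgD, cgU, chD, chU, egD, egU, ehD, ehU): (0,1) (0,1) (0,1) (0,1) (0,1) (0,1) (0,1) (0,1).
Under T/C/Hi/p, Leader's choice at the node after H-e can never be reached regardless of what Follower does, so varying those choices leaves every outcome unchanged.
Holding the reachable choices fixed and varying the unreachable one freely already gives 2 equivalent strategies.
No other strategy reproduces this row, so those 2 are the full class: T/C/Hi/p, T/C/Hi/s.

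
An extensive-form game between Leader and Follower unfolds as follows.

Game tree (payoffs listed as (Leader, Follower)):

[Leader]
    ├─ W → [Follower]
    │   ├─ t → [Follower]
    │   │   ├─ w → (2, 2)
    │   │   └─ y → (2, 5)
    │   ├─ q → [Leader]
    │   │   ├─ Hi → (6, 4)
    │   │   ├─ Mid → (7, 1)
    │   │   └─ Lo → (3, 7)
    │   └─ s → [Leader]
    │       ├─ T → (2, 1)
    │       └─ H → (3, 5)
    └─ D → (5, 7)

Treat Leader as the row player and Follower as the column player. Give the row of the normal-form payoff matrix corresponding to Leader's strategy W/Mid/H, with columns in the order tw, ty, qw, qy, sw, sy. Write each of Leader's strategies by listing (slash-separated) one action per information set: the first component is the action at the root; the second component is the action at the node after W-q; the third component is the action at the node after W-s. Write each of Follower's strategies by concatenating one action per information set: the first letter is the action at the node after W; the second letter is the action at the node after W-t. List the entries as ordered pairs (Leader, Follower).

(2,2) (2,5) (7,1) (7,1) (3,5) (3,5)

vs tw: Leader plays W → Follower plays t at [W] → Follower plays w at [W-t] → (2, 2)
vs ty: Leader plays W → Follower plays t at [W] → Follower plays y at [W-t] → (2, 5)
vs qw: Leader plays W → Follower plays q at [W] → Leader plays Mid at [W-q] → (7, 1)
vs qy: Leader plays W → Follower plays q at [W] → Leader plays Mid at [W-q] → (7, 1)
vs sw: Leader plays W → Follower plays s at [W] → Leader plays H at [W-s] → (3, 5)
vs sy: Leader plays W → Follower plays s at [W] → Leader plays H at [W-s] → (3, 5)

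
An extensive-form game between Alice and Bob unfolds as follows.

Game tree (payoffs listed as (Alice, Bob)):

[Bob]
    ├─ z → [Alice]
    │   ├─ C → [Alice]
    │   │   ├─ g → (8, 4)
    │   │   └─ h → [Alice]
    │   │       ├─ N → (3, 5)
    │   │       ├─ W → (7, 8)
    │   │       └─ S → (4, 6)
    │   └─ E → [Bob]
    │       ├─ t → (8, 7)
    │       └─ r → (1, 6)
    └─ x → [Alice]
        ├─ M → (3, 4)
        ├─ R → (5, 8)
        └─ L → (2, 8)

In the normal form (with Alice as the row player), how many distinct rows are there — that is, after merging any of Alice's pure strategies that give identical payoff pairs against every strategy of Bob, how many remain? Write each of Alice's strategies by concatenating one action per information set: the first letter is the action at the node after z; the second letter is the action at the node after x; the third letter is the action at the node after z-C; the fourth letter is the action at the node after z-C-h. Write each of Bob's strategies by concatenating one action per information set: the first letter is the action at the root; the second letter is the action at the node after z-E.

15

Alice has 36 pure strategies: CMgN, CMgW, CMgS, CMhN, CMhW, CMhS, CRgN, CRgW, CRgS, CRhN, CRhW, CRhS, CLgN, CLgW, CLgS, CLhN, CLhW, CLhS, EMgN, EMgW, EMgS, EMhN, EMhW, EMhS, ERgN, ERgW, ERgS, ERhN, ERhW, ERhS, ELgN, ELgW, ELgS, ELhN, ELhW, ELhS. Columns: zt, zr, xt, xr.
{CMgN, CMgW, CMgS} → row (8,4) (8,4) (3,4) (3,4)
{CMhN} → row (3,5) (3,5) (3,4) (3,4)
{CMhW} → row (7,8) (7,8) (3,4) (3,4)
{CMhS} → row (4,6) (4,6) (3,4) (3,4)
{CRgN, CRgW, CRgS} → row (8,4) (8,4) (5,8) (5,8)
{CRhN} → row (3,5) (3,5) (5,8) (5,8)
{CRhW} → row (7,8) (7,8) (5,8) (5,8)
{CRhS} → row (4,6) (4,6) (5,8) (5,8)
{CLgN, CLgW, CLgS} → row (8,4) (8,4) (2,8) (2,8)
{CLhN} → row (3,5) (3,5) (2,8) (2,8)
{CLhW} → row (7,8) (7,8) (2,8) (2,8)
{CLhS} → row (4,6) (4,6) (2,8) (2,8)
{EMgN, EMgW, EMgS, EMhN, EMhW, EMhS} → row (8,7) (1,6) (3,4) (3,4)
{ERgN, ERgW, ERgS, ERhN, ERhW, ERhS} → row (8,7) (1,6) (5,8) (5,8)
{ELgN, ELgW, ELgS, ELhN, ELhW, ELhS} → row (8,7) (1,6) (2,8) (2,8)
That's 15 distinct rows out of 36 strategies.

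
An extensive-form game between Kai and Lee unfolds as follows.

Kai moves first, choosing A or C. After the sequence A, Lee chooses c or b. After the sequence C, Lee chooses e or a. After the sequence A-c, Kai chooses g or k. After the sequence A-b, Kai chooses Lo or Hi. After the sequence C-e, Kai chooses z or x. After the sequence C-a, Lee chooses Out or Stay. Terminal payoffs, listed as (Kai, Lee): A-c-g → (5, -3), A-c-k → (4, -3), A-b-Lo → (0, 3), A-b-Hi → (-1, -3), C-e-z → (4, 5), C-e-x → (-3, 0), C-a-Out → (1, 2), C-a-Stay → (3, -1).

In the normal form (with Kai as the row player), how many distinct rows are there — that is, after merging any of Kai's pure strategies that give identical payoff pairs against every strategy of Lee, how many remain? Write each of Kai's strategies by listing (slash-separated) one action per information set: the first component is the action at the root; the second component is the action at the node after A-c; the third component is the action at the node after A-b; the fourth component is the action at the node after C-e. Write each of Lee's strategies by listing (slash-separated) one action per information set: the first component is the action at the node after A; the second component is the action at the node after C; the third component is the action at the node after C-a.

6

Kai has 16 pure strategies: A/g/Lo/z, A/g/Lo/x, A/g/Hi/z, A/g/Hi/x, A/k/Lo/z, A/k/Lo/x, A/k/Hi/z, A/k/Hi/x, C/g/Lo/z, C/g/Lo/x, C/g/Hi/z, C/g/Hi/x, C/k/Lo/z, C/k/Lo/x, C/k/Hi/z, C/k/Hi/x. Columns: c/e/Out, c/e/Stay, c/a/Out, c/a/Stay, b/e/Out, b/e/Stay, b/a/Out, b/a/Stay.
{A/g/Lo/z, A/g/Lo/x} → row (5,-3) (5,-3) (5,-3) (5,-3) (0,3) (0,3) (0,3) (0,3)
{A/g/Hi/z, A/g/Hi/x} → row (5,-3) (5,-3) (5,-3) (5,-3) (-1,-3) (-1,-3) (-1,-3) (-1,-3)
{A/k/Lo/z, A/k/Lo/x} → row (4,-3) (4,-3) (4,-3) (4,-3) (0,3) (0,3) (0,3) (0,3)
{A/k/Hi/z, A/k/Hi/x} → row (4,-3) (4,-3) (4,-3) (4,-3) (-1,-3) (-1,-3) (-1,-3) (-1,-3)
{C/g/Lo/z, C/g/Hi/z, C/k/Lo/z, C/k/Hi/z} → row (4,5) (4,5) (1,2) (3,-1) (4,5) (4,5) (1,2) (3,-1)
{C/g/Lo/x, C/g/Hi/x, C/k/Lo/x, C/k/Hi/x} → row (-3,0) (-3,0) (1,2) (3,-1) (-3,0) (-3,0) (1,2) (3,-1)
That's 6 distinct rows out of 16 strategies.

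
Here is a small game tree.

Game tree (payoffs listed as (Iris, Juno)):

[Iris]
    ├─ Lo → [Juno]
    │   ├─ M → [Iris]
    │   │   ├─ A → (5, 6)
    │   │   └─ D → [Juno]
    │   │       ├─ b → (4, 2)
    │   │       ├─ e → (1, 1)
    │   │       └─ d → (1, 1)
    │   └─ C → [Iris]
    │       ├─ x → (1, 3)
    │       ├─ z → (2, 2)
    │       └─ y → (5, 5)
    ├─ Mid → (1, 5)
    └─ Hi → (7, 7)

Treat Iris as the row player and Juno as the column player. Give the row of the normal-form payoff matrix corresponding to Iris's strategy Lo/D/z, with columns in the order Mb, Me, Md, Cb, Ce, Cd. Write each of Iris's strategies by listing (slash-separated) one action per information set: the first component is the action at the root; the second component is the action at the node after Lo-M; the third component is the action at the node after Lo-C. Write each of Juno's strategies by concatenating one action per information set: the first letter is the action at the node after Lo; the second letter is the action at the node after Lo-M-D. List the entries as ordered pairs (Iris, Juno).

(4,2) (1,1) (1,1) (2,2) (2,2) (2,2)

vs Mb: Iris plays Lo → Juno plays M at [Lo] → Iris plays D at [Lo-M] → Juno plays b at [Lo-M-D] → (4, 2)
vs Me: Iris plays Lo → Juno plays M at [Lo] → Iris plays D at [Lo-M] → Juno plays e at [Lo-M-D] → (1, 1)
vs Md: Iris plays Lo → Juno plays M at [Lo] → Iris plays D at [Lo-M] → Juno plays d at [Lo-M-D] → (1, 1)
vs Cb: Iris plays Lo → Juno plays C at [Lo] → Iris plays z at [Lo-C] → (2, 2)
vs Ce: Iris plays Lo → Juno plays C at [Lo] → Iris plays z at [Lo-C] → (2, 2)
vs Cd: Iris plays Lo → Juno plays C at [Lo] → Iris plays z at [Lo-C] → (2, 2)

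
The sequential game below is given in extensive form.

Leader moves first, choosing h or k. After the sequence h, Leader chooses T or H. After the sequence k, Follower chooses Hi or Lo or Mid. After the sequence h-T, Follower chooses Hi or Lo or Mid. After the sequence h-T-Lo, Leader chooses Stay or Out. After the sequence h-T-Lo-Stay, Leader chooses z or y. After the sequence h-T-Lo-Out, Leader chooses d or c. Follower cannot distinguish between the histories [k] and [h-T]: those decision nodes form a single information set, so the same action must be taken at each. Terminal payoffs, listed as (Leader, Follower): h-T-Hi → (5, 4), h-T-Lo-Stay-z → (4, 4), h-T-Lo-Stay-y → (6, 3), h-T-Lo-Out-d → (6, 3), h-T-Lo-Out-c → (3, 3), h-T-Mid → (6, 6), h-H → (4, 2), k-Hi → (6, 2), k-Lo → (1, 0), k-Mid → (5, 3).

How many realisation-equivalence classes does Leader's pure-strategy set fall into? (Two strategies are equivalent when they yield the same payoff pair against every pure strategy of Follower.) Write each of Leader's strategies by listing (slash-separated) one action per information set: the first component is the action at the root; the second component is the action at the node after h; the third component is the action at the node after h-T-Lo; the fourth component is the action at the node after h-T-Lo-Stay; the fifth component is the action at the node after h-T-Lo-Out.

5

Leader has 32 pure strategies: h/T/Stay/z/d, h/T/Stay/z/c, h/T/Stay/y/d, h/T/Stay/y/c, h/T/Out/z/d, h/T/Out/z/c, h/T/Out/y/d, h/T/Out/y/c, h/H/Stay/z/d, h/H/Stay/z/c, h/H/Stay/y/d, h/H/Stay/y/c, h/H/Out/z/d, h/H/Out/z/c, h/H/Out/y/d, h/H/Out/y/c, k/T/Stay/z/d, k/T/Stay/z/c, k/T/Stay/y/d, k/T/Stay/y/c, k/T/Out/z/d, k/T/Out/z/c, k/T/Out/y/d, k/T/Out/y/c, k/H/Stay/z/d, k/H/Stay/z/c, k/H/Stay/y/d, k/H/Stay/y/c, k/H/Out/z/d, k/H/Out/z/c, k/H/Out/y/d, k/H/Out/y/c. Columns: Hi, Lo, Mid.
{h/T/Stay/z/d, h/T/Stay/z/c} → row (5,4) (4,4) (6,6)
{h/T/Stay/y/d, h/T/Stay/y/c, h/T/Out/z/d, h/T/Out/y/d} → row (5,4) (6,3) (6,6)
{h/T/Out/z/c, h/T/Out/y/c} → row (5,4) (3,3) (6,6)
{h/H/Stay/z/d, h/H/Stay/z/c, h/H/Stay/y/d, h/H/Stay/y/c, h/H/Out/z/d, h/H/Out/z/c, h/H/Out/y/d, h/H/Out/y/c} → row (4,2) (4,2) (4,2)
{k/T/Stay/z/d, k/T/Stay/z/c, k/T/Stay/y/d, k/T/Stay/y/c, k/T/Out/z/d, k/T/Out/z/c, k/T/Out/y/d, k/T/Out/y/c, k/H/Stay/z/d, k/H/Stay/z/c, k/H/Stay/y/d, k/H/Stay/y/c, k/H/Out/z/d, k/H/Out/z/c, k/H/Out/y/d, k/H/Out/y/c} → row (6,2) (1,0) (5,3)
That's 5 distinct rows out of 32 strategies.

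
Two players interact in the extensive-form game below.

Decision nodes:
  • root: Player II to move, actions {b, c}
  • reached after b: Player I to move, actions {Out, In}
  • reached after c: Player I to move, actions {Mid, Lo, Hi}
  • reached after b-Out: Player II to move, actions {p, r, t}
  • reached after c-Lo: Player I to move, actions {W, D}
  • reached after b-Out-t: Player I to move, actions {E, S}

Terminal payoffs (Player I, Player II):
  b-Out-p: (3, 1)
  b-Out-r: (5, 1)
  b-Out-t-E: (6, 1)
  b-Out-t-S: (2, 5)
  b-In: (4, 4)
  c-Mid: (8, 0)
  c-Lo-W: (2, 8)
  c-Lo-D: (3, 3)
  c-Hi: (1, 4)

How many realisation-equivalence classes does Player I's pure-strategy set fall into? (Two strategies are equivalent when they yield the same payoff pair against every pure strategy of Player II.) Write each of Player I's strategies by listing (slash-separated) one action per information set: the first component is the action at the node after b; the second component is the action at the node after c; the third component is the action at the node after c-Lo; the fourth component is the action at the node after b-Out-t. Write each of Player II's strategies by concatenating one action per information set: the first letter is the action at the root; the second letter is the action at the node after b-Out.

12

Player I has 24 pure strategies: Out/Mid/W/E, Out/Mid/W/S, Out/Mid/D/E, Out/Mid/D/S, Out/Lo/W/E, Out/Lo/W/S, Out/Lo/D/E, Out/Lo/D/S, Out/Hi/W/E, Out/Hi/W/S, Out/Hi/D/E, Out/Hi/D/S, In/Mid/W/E, In/Mid/W/S, In/Mid/D/E, In/Mid/D/S, In/Lo/W/E, In/Lo/W/S, In/Lo/D/E, In/Lo/D/S, In/Hi/W/E, In/Hi/W/S, In/Hi/D/E, In/Hi/D/S. Columns: bp, br, bt, cp, cr, ct.
{Out/Mid/W/E, Out/Mid/D/E} → row (3,1) (5,1) (6,1) (8,0) (8,0) (8,0)
{Out/Mid/W/S, Out/Mid/D/S} → row (3,1) (5,1) (2,5) (8,0) (8,0) (8,0)
{Out/Lo/W/E} → row (3,1) (5,1) (6,1) (2,8) (2,8) (2,8)
{Out/Lo/W/S} → row (3,1) (5,1) (2,5) (2,8) (2,8) (2,8)
{Out/Lo/D/E} → row (3,1) (5,1) (6,1) (3,3) (3,3) (3,3)
{Out/Lo/D/S} → row (3,1) (5,1) (2,5) (3,3) (3,3) (3,3)
{Out/Hi/W/E, Out/Hi/D/E} → row (3,1) (5,1) (6,1) (1,4) (1,4) (1,4)
{Out/Hi/W/S, Out/Hi/D/S} → row (3,1) (5,1) (2,5) (1,4) (1,4) (1,4)
{In/Mid/W/E, In/Mid/W/S, In/Mid/D/E, In/Mid/D/S} → row (4,4) (4,4) (4,4) (8,0) (8,0) (8,0)
{In/Lo/W/E, In/Lo/W/S} → row (4,4) (4,4) (4,4) (2,8) (2,8) (2,8)
{In/Lo/D/E, In/Lo/D/S} → row (4,4) (4,4) (4,4) (3,3) (3,3) (3,3)
{In/Hi/W/E, In/Hi/W/S, In/Hi/D/E, In/Hi/D/S} → row (4,4) (4,4) (4,4) (1,4) (1,4) (1,4)
That's 12 distinct rows out of 24 strategies.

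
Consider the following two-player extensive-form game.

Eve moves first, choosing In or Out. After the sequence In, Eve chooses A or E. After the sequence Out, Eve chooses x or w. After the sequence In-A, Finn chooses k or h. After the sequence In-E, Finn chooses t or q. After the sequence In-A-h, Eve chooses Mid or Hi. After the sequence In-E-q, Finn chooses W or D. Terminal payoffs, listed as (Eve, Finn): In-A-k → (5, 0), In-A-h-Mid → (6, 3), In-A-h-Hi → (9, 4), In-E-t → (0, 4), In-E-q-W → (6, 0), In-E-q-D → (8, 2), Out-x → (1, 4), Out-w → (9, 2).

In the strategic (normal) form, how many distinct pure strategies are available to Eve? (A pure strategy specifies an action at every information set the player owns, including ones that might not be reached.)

Eve owns the root with actions {In, Out} — two choices.
Eve owns the node after In with actions {A, E} — two choices.
Eve owns the node after Out with actions {x, w} — two choices.
Eve owns the node after In-A-h with actions {Mid, Hi} — two choices.
A pure strategy fixes one action at each information set independently, so the count is the product 2 × 2 × 2 × 2 = 16.
(For reference, Finn has 8 pure strategies, giving a 16×8 normal-form matrix.)

16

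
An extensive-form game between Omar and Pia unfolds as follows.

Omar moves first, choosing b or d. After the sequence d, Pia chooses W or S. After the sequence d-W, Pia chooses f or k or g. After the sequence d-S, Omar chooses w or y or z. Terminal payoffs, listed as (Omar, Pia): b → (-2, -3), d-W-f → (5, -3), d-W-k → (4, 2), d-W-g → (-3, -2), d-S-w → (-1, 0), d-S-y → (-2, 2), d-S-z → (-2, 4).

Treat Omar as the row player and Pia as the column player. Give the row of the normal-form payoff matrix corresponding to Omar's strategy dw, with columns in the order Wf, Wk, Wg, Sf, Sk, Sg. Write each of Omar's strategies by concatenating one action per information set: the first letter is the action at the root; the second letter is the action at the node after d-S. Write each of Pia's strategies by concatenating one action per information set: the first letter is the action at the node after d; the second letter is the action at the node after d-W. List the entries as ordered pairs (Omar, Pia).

vs Wf: Omar plays d → Pia plays W at [d] → Pia plays f at [d-W] → (5, -3)
vs Wk: Omar plays d → Pia plays W at [d] → Pia plays k at [d-W] → (4, 2)
vs Wg: Omar plays d → Pia plays W at [d] → Pia plays g at [d-W] → (-3, -2)
vs Sf: Omar plays d → Pia plays S at [d] → Omar plays w at [d-S] → (-1, 0)
vs Sk: Omar plays d → Pia plays S at [d] → Omar plays w at [d-S] → (-1, 0)
vs Sg: Omar plays d → Pia plays S at [d] → Omar plays w at [d-S] → (-1, 0)

(5,-3) (4,2) (-3,-2) (-1,0) (-1,0) (-1,0)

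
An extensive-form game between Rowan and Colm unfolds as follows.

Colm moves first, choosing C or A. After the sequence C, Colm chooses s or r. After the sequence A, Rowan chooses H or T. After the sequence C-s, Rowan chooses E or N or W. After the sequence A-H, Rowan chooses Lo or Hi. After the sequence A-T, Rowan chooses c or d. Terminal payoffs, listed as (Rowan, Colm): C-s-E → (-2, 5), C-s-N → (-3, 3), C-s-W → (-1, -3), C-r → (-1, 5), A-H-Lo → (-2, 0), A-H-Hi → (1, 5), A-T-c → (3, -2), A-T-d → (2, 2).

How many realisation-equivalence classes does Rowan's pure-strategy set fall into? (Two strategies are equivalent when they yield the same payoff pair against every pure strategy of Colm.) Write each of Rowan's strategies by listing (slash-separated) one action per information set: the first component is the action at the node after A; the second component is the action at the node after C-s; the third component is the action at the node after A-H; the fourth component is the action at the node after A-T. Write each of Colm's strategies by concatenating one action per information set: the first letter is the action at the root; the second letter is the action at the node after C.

Rowan has 24 pure strategies: H/E/Lo/c, H/E/Lo/d, H/E/Hi/c, H/E/Hi/d, H/N/Lo/c, H/N/Lo/d, H/N/Hi/c, H/N/Hi/d, H/W/Lo/c, H/W/Lo/d, H/W/Hi/c, H/W/Hi/d, T/E/Lo/c, T/E/Lo/d, T/E/Hi/c, T/E/Hi/d, T/N/Lo/c, T/N/Lo/d, T/N/Hi/c, T/N/Hi/d, T/W/Lo/c, T/W/Lo/d, T/W/Hi/c, T/W/Hi/d. Columns: Cs, Cr, As, Ar.
{H/E/Lo/c, H/E/Lo/d} → row (-2,5) (-1,5) (-2,0) (-2,0)
{H/E/Hi/c, H/E/Hi/d} → row (-2,5) (-1,5) (1,5) (1,5)
{H/N/Lo/c, H/N/Lo/d} → row (-3,3) (-1,5) (-2,0) (-2,0)
{H/N/Hi/c, H/N/Hi/d} → row (-3,3) (-1,5) (1,5) (1,5)
{H/W/Lo/c, H/W/Lo/d} → row (-1,-3) (-1,5) (-2,0) (-2,0)
{H/W/Hi/c, H/W/Hi/d} → row (-1,-3) (-1,5) (1,5) (1,5)
{T/E/Lo/c, T/E/Hi/c} → row (-2,5) (-1,5) (3,-2) (3,-2)
{T/E/Lo/d, T/E/Hi/d} → row (-2,5) (-1,5) (2,2) (2,2)
{T/N/Lo/c, T/N/Hi/c} → row (-3,3) (-1,5) (3,-2) (3,-2)
{T/N/Lo/d, T/N/Hi/d} → row (-3,3) (-1,5) (2,2) (2,2)
{T/W/Lo/c, T/W/Hi/c} → row (-1,-3) (-1,5) (3,-2) (3,-2)
{T/W/Lo/d, T/W/Hi/d} → row (-1,-3) (-1,5) (2,2) (2,2)
That's 12 distinct rows out of 24 strategies.

12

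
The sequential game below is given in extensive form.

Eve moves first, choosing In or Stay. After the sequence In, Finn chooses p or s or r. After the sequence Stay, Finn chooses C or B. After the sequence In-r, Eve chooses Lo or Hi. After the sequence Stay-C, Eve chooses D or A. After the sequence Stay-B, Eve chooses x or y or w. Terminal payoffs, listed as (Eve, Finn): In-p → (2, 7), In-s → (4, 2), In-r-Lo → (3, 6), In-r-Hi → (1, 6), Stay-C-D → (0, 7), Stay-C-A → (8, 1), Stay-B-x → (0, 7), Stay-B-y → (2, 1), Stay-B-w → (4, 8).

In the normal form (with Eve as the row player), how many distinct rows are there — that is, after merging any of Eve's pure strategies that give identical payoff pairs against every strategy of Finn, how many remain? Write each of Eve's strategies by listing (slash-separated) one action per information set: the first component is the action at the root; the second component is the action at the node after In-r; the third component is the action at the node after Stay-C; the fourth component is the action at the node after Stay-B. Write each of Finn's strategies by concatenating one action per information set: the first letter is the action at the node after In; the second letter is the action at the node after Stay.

Eve has 24 pure strategies: In/Lo/D/x, In/Lo/D/y, In/Lo/D/w, In/Lo/A/x, In/Lo/A/y, In/Lo/A/w, In/Hi/D/x, In/Hi/D/y, In/Hi/D/w, In/Hi/A/x, In/Hi/A/y, In/Hi/A/w, Stay/Lo/D/x, Stay/Lo/D/y, Stay/Lo/D/w, Stay/Lo/A/x, Stay/Lo/A/y, Stay/Lo/A/w, Stay/Hi/D/x, Stay/Hi/D/y, Stay/Hi/D/w, Stay/Hi/A/x, Stay/Hi/A/y, Stay/Hi/A/w. Columns: pC, pB, sC, sB, rC, rB.
{In/Lo/D/x, In/Lo/D/y, In/Lo/D/w, In/Lo/A/x, In/Lo/A/y, In/Lo/A/w} → row (2,7) (2,7) (4,2) (4,2) (3,6) (3,6)
{In/Hi/D/x, In/Hi/D/y, In/Hi/D/w, In/Hi/A/x, In/Hi/A/y, In/Hi/A/w} → row (2,7) (2,7) (4,2) (4,2) (1,6) (1,6)
{Stay/Lo/D/x, Stay/Hi/D/x} → row (0,7) (0,7) (0,7) (0,7) (0,7) (0,7)
{Stay/Lo/D/y, Stay/Hi/D/y} → row (0,7) (2,1) (0,7) (2,1) (0,7) (2,1)
{Stay/Lo/D/w, Stay/Hi/D/w} → row (0,7) (4,8) (0,7) (4,8) (0,7) (4,8)
{Stay/Lo/A/x, Stay/Hi/A/x} → row (8,1) (0,7) (8,1) (0,7) (8,1) (0,7)
{Stay/Lo/A/y, Stay/Hi/A/y} → row (8,1) (2,1) (8,1) (2,1) (8,1) (2,1)
{Stay/Lo/A/w, Stay/Hi/A/w} → row (8,1) (4,8) (8,1) (4,8) (8,1) (4,8)
That's 8 distinct rows out of 24 strategies.

8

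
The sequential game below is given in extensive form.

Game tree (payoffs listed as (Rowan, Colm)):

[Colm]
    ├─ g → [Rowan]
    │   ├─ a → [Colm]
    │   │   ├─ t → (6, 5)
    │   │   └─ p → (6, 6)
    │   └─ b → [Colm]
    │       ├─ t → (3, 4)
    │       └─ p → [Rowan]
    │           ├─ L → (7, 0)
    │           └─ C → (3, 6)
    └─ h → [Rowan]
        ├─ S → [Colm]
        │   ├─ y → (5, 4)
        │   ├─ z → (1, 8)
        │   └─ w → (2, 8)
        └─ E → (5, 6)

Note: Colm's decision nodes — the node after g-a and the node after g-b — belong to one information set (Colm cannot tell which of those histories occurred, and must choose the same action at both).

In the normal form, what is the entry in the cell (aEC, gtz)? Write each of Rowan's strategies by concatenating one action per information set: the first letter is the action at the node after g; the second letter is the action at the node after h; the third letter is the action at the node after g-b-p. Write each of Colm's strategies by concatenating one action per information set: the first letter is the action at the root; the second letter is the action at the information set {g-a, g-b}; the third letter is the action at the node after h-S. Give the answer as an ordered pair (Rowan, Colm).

(6, 5)

Trace the play path from the root:
  Colm plays g
  Rowan plays a at [g]
  Colm plays t at [g-a]
→ terminal payoff (6, 5).
(Rowan's choice at the node after h is never reached on this path, so it doesn't affect the outcome.)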